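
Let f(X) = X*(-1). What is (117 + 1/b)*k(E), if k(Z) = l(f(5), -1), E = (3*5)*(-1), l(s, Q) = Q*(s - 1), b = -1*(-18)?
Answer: 2107/3 ≈ 702.33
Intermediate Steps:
b = 18
f(X) = -X
l(s, Q) = Q*(-1 + s)
E = -15 (E = 15*(-1) = -15)
k(Z) = 6 (k(Z) = -(-1 - 1*5) = -(-1 - 5) = -1*(-6) = 6)
(117 + 1/b)*k(E) = (117 + 1/18)*6 = (2107/18)*6 = 2107/3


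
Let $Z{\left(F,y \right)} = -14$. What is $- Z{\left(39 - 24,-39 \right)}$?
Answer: $14$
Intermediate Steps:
$- Z{\left(39 - 24,-39 \right)} = \left(-1\right) \left(-14\right) = 14$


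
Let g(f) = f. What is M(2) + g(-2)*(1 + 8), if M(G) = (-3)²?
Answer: -9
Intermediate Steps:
M(G) = 9
M(2) + g(-2)*(1 + 8) = 9 - 2*(1 + 8) = 9 - 2*9 = 9 - 18 = -9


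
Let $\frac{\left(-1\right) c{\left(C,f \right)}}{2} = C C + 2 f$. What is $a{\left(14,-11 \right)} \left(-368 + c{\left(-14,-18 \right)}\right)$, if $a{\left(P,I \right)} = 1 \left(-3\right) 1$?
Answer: $2064$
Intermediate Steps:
$c{\left(C,f \right)} = - 4 f - 2 C^{2}$ ($c{\left(C,f \right)} = - 2 \left(C C + 2 f\right) = - 2 \left(C^{2} + 2 f\right) = - 4 f - 2 C^{2}$)
$a{\left(P,I \right)} = -3$ ($a{\left(P,I \right)} = \left(-3\right) 1 = -3$)
$a{\left(14,-11 \right)} \left(-368 + c{\left(-14,-18 \right)}\right) = - 3 \left(-368 - \left(-72 + 2 \left(-14\right)^{2}\right)\right) = - 3 \left(-368 + \left(72 - 392\right)\right) = - 3 \left(-368 - 320\right) = \left(-3\right) \left(-688\right) = 2064$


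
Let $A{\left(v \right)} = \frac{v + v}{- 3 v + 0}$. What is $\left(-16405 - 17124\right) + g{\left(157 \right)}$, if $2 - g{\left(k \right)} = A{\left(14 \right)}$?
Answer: $- \frac{100579}{3} \approx -33526.0$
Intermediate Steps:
$A{\left(v \right)} = - \frac{2}{3}$ ($A{\left(v \right)} = \frac{2 v}{\left(-3\right) v} = 2 v \left(- \frac{1}{3 v}\right) = - \frac{2}{3}$)
$g{\left(k \right)} = \frac{8}{3}$ ($g{\left(k \right)} = 2 - - \frac{2}{3} = 2 + \frac{2}{3} = \frac{8}{3}$)
$\left(-16405 - 17124\right) + g{\left(157 \right)} = \left(-16405 - 17124\right) + \frac{8}{3} = -33529 + \frac{8}{3} = - \frac{100579}{3}$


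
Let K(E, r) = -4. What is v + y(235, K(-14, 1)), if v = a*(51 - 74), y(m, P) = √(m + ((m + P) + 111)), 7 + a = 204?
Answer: -4531 + √577 ≈ -4507.0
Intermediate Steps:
a = 197 (a = -7 + 204 = 197)
y(m, P) = √(111 + P + 2*m) (y(m, P) = √(m + ((P + m) + 111)) = √(m + (111 + P + m)) = √(111 + P + 2*m))
v = -4531 (v = 197*(51 - 74) = 197*(-23) = -4531)
v + y(235, K(-14, 1)) = -4531 + √(111 - 4 + 2*235) = -4531 + √(111 - 4 + 470) = -4531 + √577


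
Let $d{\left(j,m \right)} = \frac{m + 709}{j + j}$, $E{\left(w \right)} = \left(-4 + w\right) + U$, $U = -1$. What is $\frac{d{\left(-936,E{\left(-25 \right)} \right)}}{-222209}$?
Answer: $\frac{679}{415975248} \approx 1.6323 \cdot 10^{-6}$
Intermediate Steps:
$E{\left(w \right)} = -5 + w$ ($E{\left(w \right)} = \left(-4 + w\right) - 1 = -5 + w$)
$d{\left(j,m \right)} = \frac{709 + m}{2 j}$
$\frac{d{\left(-936,E{\left(-25 \right)} \right)}}{-222209} = \frac{\frac{1}{2} \frac{1}{-936} \left(709 - 30\right)}{-222209} = \frac{1}{2} \left(- \frac{1}{936}\right) \left(709 - 30\right) \left(- \frac{1}{222209}\right) = \frac{1}{2} \left(- \frac{1}{936}\right) 679 \left(- \frac{1}{222209}\right) = \left(- \frac{679}{1872}\right) \left(- \frac{1}{222209}\right) = \frac{679}{415975248}$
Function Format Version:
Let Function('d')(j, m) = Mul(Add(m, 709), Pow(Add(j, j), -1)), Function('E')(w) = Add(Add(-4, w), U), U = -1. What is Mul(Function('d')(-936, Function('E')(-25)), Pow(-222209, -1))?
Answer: Rational(679, 415975248) ≈ 1.6323e-6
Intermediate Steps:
Function('E')(w) = Add(-5, w) (Function('E')(w) = Add(Add(-4, w), -1) = Add(-5, w))
Function('d')(j, m) = Mul(Rational(1, 2), Pow(j, -1), Add(709, m)) (Function('d')(j, m) = Mul(Add(709, m), Pow(Mul(2, j), -1)) = Mul(Add(709, m), Mul(Rational(1, 2), Pow(j, -1))) = Mul(Rational(1, 2), Pow(j, -1), Add(709, m)))
Mul(Function('d')(-936, Function('E')(-25)), Pow(-222209, -1)) = Mul(Mul(Rational(1, 2), Pow(-936, -1), Add(709, Add(-5, -25))), Pow(-222209, -1)) = Mul(Mul(Rational(1, 2), Rational(-1, 936), Add(709, -30)), Rational(-1, 222209)) = Mul(Mul(Rational(1, 2), Rational(-1, 936), 679), Rational(-1, 222209)) = Mul(Rational(-679, 1872), Rational(-1, 222209)) = Rational(679, 415975248)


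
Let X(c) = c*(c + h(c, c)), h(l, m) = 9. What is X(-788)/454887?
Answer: 613852/454887 ≈ 1.3495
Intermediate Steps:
X(c) = c*(9 + c) (X(c) = c*(c + 9) = c*(9 + c))
X(-788)/454887 = -788*(9 - 788)/454887 = -788*(-779)*(1/454887) = 613852*(1/454887) = 613852/454887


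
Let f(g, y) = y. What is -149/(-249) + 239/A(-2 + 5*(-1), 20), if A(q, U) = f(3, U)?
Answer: 62491/4980 ≈ 12.548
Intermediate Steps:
A(q, U) = U
-149/(-249) + 239/A(-2 + 5*(-1), 20) = -149/(-249) + 239/20 = -149*(-1/249) + 239*(1/20) = 149/249 + 239/20 = 62491/4980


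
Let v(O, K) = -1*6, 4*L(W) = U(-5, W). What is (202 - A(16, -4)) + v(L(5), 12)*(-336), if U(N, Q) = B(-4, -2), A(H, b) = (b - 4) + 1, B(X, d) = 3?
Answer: 2225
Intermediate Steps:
A(H, b) = -3 + b (A(H, b) = (-4 + b) + 1 = -3 + b)
U(N, Q) = 3
L(W) = ¾ (L(W) = (¼)*3 = ¾)
v(O, K) = -6
(202 - A(16, -4)) + v(L(5), 12)*(-336) = (202 - (-3 - 4)) - 6*(-336) = (202 - 1*(-7)) + 2016 = (202 + 7) + 2016 = 209 + 2016 = 2225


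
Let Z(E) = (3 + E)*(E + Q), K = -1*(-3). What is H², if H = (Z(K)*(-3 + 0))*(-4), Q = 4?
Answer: 254016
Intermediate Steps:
K = 3
Z(E) = (3 + E)*(4 + E) (Z(E) = (3 + E)*(E + 4) = (3 + E)*(4 + E))
H = 504 (H = ((12 + 3² + 7*3)*(-3 + 0))*(-4) = ((12 + 9 + 21)*(-3))*(-4) = (42*(-3))*(-4) = -126*(-4) = 504)
H² = 504² = 254016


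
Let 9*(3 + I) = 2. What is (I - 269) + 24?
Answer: -2230/9 ≈ -247.78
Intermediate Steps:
I = -25/9 (I = -3 + (1/9)*2 = -3 + 2/9 = -25/9 ≈ -2.7778)
(I - 269) + 24 = (-25/9 - 269) + 24 = -2446/9 + 24 = -2230/9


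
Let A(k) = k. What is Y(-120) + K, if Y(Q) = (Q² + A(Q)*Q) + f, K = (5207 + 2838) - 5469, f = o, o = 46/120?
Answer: 1882583/60 ≈ 31376.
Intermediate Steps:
o = 23/60 (o = 46*(1/120) = 23/60 ≈ 0.38333)
f = 23/60 ≈ 0.38333
K = 2576 (K = 8045 - 5469 = 2576)
Y(Q) = 23/60 + 2*Q² (Y(Q) = (Q² + Q*Q) + 23/60 = (Q² + Q²) + 23/60 = 2*Q² + 23/60 = 23/60 + 2*Q²)
Y(-120) + K = (23/60 + 2*(-120)²) + 2576 = (23/60 + 2*14400) + 2576 = (23/60 + 28800) + 2576 = 1728023/60 + 2576 = 1882583/60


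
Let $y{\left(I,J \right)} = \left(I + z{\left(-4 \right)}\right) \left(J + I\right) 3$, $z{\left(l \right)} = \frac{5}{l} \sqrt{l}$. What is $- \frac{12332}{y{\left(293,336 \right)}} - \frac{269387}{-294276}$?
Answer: $\frac{56773039313515}{63567091105284} - \frac{123320 i}{648035427} \approx 0.89312 - 0.0001903 i$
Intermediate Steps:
$z{\left(l \right)} = \frac{5}{\sqrt{l}}$
$y{\left(I,J \right)} = 3 \left(I + J\right) \left(I - \frac{5 i}{2}\right)$ ($y{\left(I,J \right)} = \left(I + \frac{5}{2 i}\right) \left(J + I\right) 3 = \left(I + 5 \left(- \frac{i}{2}\right)\right) \left(I + J\right) 3 = \left(I - \frac{5 i}{2}\right) \left(I + J\right) 3 = \left(I + J\right) \left(I - \frac{5 i}{2}\right) 3 = 3 \left(I + J\right) \left(I - \frac{5 i}{2}\right)$)
$- \frac{12332}{y{\left(293,336 \right)}} - \frac{269387}{-294276} = - \frac{12332}{3 \cdot 293^{2} + 3 \cdot 293 \cdot 336 - \frac{15}{2} i 293 - \frac{15}{2} i 336} - \frac{269387}{-294276} = - \frac{12332}{3 \cdot 85849 + 295344 - \frac{4395 i}{2} - 2520 i} - - \frac{269387}{294276} = - \frac{12332}{257547 + 295344 - \frac{4395 i}{2} - 2520 i} + \frac{269387}{294276} = - \frac{12332}{552891 - \frac{9435 i}{2}} + \frac{269387}{294276} = - 12332 \frac{4 \left(552891 + \frac{9435 i}{2}\right)}{1222842850749} + \frac{269387}{294276} = - \frac{49328 \left(552891 + \frac{9435 i}{2}\right)}{1222842850749} + \frac{269387}{294276} = \frac{269387}{294276} - \frac{49328 \left(552891 + \frac{9435 i}{2}\right)}{1222842850749}$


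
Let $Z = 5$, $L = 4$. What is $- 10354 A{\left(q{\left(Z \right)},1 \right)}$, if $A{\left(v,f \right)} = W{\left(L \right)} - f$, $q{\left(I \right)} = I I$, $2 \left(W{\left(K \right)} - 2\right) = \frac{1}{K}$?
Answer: $- \frac{46593}{4} \approx -11648.0$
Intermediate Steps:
$W{\left(K \right)} = 2 + \frac{1}{2 K}$
$q{\left(I \right)} = I^{2}$
$A{\left(v,f \right)} = \frac{17}{8} - f$ ($A{\left(v,f \right)} = \left(2 + \frac{1}{2 \cdot 4}\right) - f = \left(2 + \frac{1}{2} \cdot \frac{1}{4}\right) - f = \left(2 + \frac{1}{8}\right) - f = \frac{17}{8} - f$)
$- 10354 A{\left(q{\left(Z \right)},1 \right)} = - 10354 \left(\frac{17}{8} - 1\right) = \left(-10354\right) \frac{9}{8} = - \frac{46593}{4}$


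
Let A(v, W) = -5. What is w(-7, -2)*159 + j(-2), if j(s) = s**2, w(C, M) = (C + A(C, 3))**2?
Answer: 22900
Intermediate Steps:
w(C, M) = (-5 + C)**2 (w(C, M) = (C - 5)**2 = (-5 + C)**2)
w(-7, -2)*159 + j(-2) = (-5 - 7)**2*159 + (-2)**2 = (-12)**2*159 + 4 = 144*159 + 4 = 22896 + 4 = 22900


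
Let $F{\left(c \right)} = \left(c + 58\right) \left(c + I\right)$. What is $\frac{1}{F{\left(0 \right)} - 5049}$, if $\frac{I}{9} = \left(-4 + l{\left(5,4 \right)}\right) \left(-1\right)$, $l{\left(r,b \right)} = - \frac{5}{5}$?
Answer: $- \frac{1}{2439} \approx -0.00041$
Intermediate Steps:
$l{\left(r,b \right)} = -1$ ($l{\left(r,b \right)} = \left(-5\right) \frac{1}{5} = -1$)
$I = 45$ ($I = 9 \left(-4 - 1\right) \left(-1\right) = 9 \left(\left(-5\right) \left(-1\right)\right) = 9 \cdot 5 = 45$)
$F{\left(c \right)} = \left(45 + c\right) \left(58 + c\right)$ ($F{\left(c \right)} = \left(c + 58\right) \left(c + 45\right) = \left(58 + c\right) \left(45 + c\right) = \left(45 + c\right) \left(58 + c\right)$)
$\frac{1}{F{\left(0 \right)} - 5049} = \frac{1}{\left(2610 + 0^{2} + 103 \cdot 0\right) - 5049} = \frac{1}{\left(2610 + 0 + 0\right) - 5049} = \frac{1}{2610 - 5049} = \frac{1}{-2439} = - \frac{1}{2439}$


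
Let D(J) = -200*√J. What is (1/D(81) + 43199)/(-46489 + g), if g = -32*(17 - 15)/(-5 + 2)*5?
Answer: -77758199/83488200 ≈ -0.93137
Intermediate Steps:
g = 320/3 (g = -64/(-3)*5 = -64*(-1)/3*5 = -32*(-⅔)*5 = (64/3)*5 = 320/3 ≈ 106.67)
(1/D(81) + 43199)/(-46489 + g) = (1/(-200*√81) + 43199)/(-46489 + 320/3) = (1/(-200*9) + 43199)/(-139147/3) = (1/(-1800) + 43199)*(-3/139147) = (-1/1800 + 43199)*(-3/139147) = (77758199/1800)*(-3/139147) = -77758199/83488200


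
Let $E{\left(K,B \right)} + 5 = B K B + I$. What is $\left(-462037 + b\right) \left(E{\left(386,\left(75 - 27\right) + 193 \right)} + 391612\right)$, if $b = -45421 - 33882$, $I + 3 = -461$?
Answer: $-12348186808060$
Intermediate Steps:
$I = -464$ ($I = -3 - 461 = -464$)
$E{\left(K,B \right)} = -469 + K B^{2}$ ($E{\left(K,B \right)} = -5 + \left(B K B - 464\right) = -5 + \left(K B^{2} - 464\right) = -5 + \left(-464 + K B^{2}\right) = -469 + K B^{2}$)
$b = -79303$ ($b = -45421 - 33882 = -79303$)
$\left(-462037 + b\right) \left(E{\left(386,\left(75 - 27\right) + 193 \right)} + 391612\right) = \left(-462037 - 79303\right) \left(\left(-469 + 386 \left(\left(75 - 27\right) + 193\right)^{2}\right) + 391612\right) = - 541340 \left(\left(-469 + 386 \left(48 + 193\right)^{2}\right) + 391612\right) = - 541340 \left(\left(-469 + 386 \cdot 241^{2}\right) + 391612\right) = - 541340 \left(\left(-469 + 386 \cdot 58081\right) + 391612\right) = - 541340 \left(\left(-469 + 22419266\right) + 391612\right) = - 541340 \left(22418797 + 391612\right) = \left(-541340\right) 22810409 = -12348186808060$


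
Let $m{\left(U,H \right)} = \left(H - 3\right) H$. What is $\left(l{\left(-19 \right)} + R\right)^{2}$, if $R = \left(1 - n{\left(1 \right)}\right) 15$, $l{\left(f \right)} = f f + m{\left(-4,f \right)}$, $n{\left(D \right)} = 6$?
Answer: $495616$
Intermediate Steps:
$m{\left(U,H \right)} = H \left(-3 + H\right)$ ($m{\left(U,H \right)} = \left(-3 + H\right) H = H \left(-3 + H\right)$)
$l{\left(f \right)} = f^{2} + f \left(-3 + f\right)$ ($l{\left(f \right)} = f f + f \left(-3 + f\right) = f^{2} + f \left(-3 + f\right)$)
$R = -75$ ($R = \left(1 - 6\right) 15 = \left(-5\right) 15 = -75$)
$\left(l{\left(-19 \right)} + R\right)^{2} = \left(- 19 \left(-3 + 2 \left(-19\right)\right) - 75\right)^{2} = \left(- 19 \left(-3 - 38\right) - 75\right)^{2} = \left(\left(-19\right) \left(-41\right) - 75\right)^{2} = \left(779 - 75\right)^{2} = 704^{2} = 495616$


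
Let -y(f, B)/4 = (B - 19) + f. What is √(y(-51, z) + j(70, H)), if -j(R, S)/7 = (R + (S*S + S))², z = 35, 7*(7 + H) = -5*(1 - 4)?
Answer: 2*I*√32999897/49 ≈ 234.47*I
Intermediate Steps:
H = -34/7 (H = -7 + (-5*(1 - 4))/7 = -7 + (-5*(-3))/7 = -7 + (⅐)*15 = -7 + 15/7 = -34/7 ≈ -4.8571)
y(f, B) = 76 - 4*B - 4*f (y(f, B) = -4*((B - 19) + f) = -4*((-19 + B) + f) = -4*(-19 + B + f) = 76 - 4*B - 4*f)
j(R, S) = -7*(R + S + S²)² (j(R, S) = -7*(R + (S*S + S))² = -7*(R + (S² + S))² = -7*(R + (S + S²))² = -7*(R + S + S²)²)
√(y(-51, z) + j(70, H)) = √((76 - 4*35 - 4*(-51)) - 7*(70 - 34/7 + (-34/7)²)²) = √((76 - 140 + 204) - 7*(70 - 34/7 + 1156/49)²) = √(140 - 7*(4348/49)²) = √(140 - 7*18905104/2401) = √(140 - 18905104/343) = √(-18857084/343) = 2*I*√32999897/49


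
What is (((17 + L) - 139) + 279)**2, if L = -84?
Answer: 5329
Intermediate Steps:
(((17 + L) - 139) + 279)**2 = (((17 - 84) - 139) + 279)**2 = ((-67 - 139) + 279)**2 = (-206 + 279)**2 = 73**2 = 5329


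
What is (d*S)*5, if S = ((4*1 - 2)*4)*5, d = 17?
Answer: 3400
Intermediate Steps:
S = 40 (S = ((4 - 2)*4)*5 = (2*4)*5 = 8*5 = 40)
(d*S)*5 = (17*40)*5 = 680*5 = 3400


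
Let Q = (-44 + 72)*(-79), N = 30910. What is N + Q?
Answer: 28698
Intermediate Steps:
Q = -2212 (Q = 28*(-79) = -2212)
N + Q = 30910 - 2212 = 28698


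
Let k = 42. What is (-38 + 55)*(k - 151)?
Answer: -1853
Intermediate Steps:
(-38 + 55)*(k - 151) = (-38 + 55)*(42 - 151) = 17*(-109) = -1853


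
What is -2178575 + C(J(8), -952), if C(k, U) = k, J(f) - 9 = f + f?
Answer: -2178550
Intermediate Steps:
J(f) = 9 + 2*f (J(f) = 9 + (f + f) = 9 + 2*f)
-2178575 + C(J(8), -952) = -2178575 + (9 + 2*8) = -2178575 + (9 + 16) = -2178575 + 25 = -2178550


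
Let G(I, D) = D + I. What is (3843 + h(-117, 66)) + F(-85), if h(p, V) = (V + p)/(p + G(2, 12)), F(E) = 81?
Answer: 404223/103 ≈ 3924.5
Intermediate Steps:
h(p, V) = (V + p)/(14 + p) (h(p, V) = (V + p)/(p + (12 + 2)) = (V + p)/(p + 14) = (V + p)/(14 + p))
(3843 + h(-117, 66)) + F(-85) = (3843 + (66 - 117)/(14 - 117)) + 81 = (3843 - 51/(-103)) + 81 = (3843 - 1/103*(-51)) + 81 = (3843 + 51/103) + 81 = 395880/103 + 81 = 404223/103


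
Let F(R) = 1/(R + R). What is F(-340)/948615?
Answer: -1/645058200 ≈ -1.5502e-9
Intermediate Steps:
F(R) = 1/(2*R)
F(-340)/948615 = ((1/2)/(-340))/948615 = ((1/2)*(-1/340))*(1/948615) = -1/680*1/948615 = -1/645058200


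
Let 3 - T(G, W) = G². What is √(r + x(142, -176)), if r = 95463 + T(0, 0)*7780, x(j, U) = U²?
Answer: √149779 ≈ 387.01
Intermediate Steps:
T(G, W) = 3 - G²
r = 118803 (r = 95463 + (3 - 1*0²)*7780 = 95463 + (3 - 1*0)*7780 = 95463 + (3 + 0)*7780 = 95463 + 3*7780 = 95463 + 23340 = 118803)
√(r + x(142, -176)) = √(118803 + (-176)²) = √(118803 + 30976) = √149779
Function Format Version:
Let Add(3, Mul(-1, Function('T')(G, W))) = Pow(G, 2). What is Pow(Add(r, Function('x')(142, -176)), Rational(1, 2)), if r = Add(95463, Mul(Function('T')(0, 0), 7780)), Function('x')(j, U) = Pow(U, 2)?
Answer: Pow(149779, Rational(1, 2)) ≈ 387.01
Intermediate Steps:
Function('T')(G, W) = Add(3, Mul(-1, Pow(G, 2)))
r = 118803 (r = Add(95463, Mul(Add(3, Mul(-1, Pow(0, 2))), 7780)) = Add(95463, Mul(Add(3, Mul(-1, 0)), 7780)) = Add(95463, Mul(Add(3, 0), 7780)) = Add(95463, Mul(3, 7780)) = Add(95463, 23340) = 118803)
Pow(Add(r, Function('x')(142, -176)), Rational(1, 2)) = Pow(Add(118803, Pow(-176, 2)), Rational(1, 2)) = Pow(Add(118803, 30976), Rational(1, 2)) = Pow(149779, Rational(1, 2))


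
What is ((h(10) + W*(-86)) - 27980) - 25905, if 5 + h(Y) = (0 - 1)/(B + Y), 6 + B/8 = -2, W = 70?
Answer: -3235139/54 ≈ -59910.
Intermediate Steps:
B = -64 (B = -48 + 8*(-2) = -48 - 16 = -64)
h(Y) = -5 - 1/(-64 + Y) (h(Y) = -5 + (0 - 1)/(-64 + Y) = -5 - 1/(-64 + Y))
((h(10) + W*(-86)) - 27980) - 25905 = (((319 - 5*10)/(-64 + 10) + 70*(-86)) - 27980) - 25905 = (((319 - 50)/(-54) - 6020) - 27980) - 25905 = ((-1/54*269 - 6020) - 27980) - 25905 = ((-269/54 - 6020) - 27980) - 25905 = (-325349/54 - 27980) - 25905 = -1836269/54 - 25905 = -3235139/54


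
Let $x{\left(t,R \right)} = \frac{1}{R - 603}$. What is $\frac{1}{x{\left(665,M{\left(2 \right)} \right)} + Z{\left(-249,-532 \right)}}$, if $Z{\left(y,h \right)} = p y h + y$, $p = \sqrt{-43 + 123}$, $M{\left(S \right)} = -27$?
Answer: $\frac{98828730}{557176800945537359} + \frac{210306196800 \sqrt{5}}{557176800945537359} \approx 8.4418 \cdot 10^{-7}$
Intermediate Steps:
$x{\left(t,R \right)} = \frac{1}{-603 + R}$
$p = 4 \sqrt{5}$ ($p = \sqrt{80} = 4 \sqrt{5} \approx 8.9443$)
$Z{\left(y,h \right)} = y + 4 h y \sqrt{5}$ ($Z{\left(y,h \right)} = 4 \sqrt{5} y h + y = 4 y \sqrt{5} h + y = 4 h y \sqrt{5} + y = y + 4 h y \sqrt{5}$)
$\frac{1}{x{\left(665,M{\left(2 \right)} \right)} + Z{\left(-249,-532 \right)}} = \frac{1}{\frac{1}{-603 - 27} - 249 \left(1 + 4 \left(-532\right) \sqrt{5}\right)} = \frac{1}{\frac{1}{-630} - 249 \left(1 - 2128 \sqrt{5}\right)} = \frac{1}{- \frac{1}{630} - \left(249 - 529872 \sqrt{5}\right)} = \frac{1}{- \frac{156871}{630} + 529872 \sqrt{5}}$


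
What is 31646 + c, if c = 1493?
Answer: 33139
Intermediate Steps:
31646 + c = 31646 + 1493 = 33139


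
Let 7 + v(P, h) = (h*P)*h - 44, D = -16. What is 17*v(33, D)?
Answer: 142749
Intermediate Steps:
v(P, h) = -51 + P*h² (v(P, h) = -7 + ((h*P)*h - 44) = -7 + ((P*h)*h - 44) = -7 + (P*h² - 44) = -7 + (-44 + P*h²) = -51 + P*h²)
17*v(33, D) = 17*(-51 + 33*(-16)²) = 17*(-51 + 33*256) = 17*(-51 + 8448) = 17*8397 = 142749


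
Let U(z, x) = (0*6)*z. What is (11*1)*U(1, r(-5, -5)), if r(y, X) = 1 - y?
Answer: 0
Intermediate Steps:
U(z, x) = 0 (U(z, x) = 0*z = 0)
(11*1)*U(1, r(-5, -5)) = (11*1)*0 = 11*0 = 0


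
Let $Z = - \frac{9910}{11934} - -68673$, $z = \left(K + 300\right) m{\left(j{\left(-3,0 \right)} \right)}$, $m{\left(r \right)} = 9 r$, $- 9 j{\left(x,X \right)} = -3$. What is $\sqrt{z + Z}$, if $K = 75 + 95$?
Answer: $\frac{\sqrt{277253542878}}{1989} \approx 264.73$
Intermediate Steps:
$j{\left(x,X \right)} = \frac{1}{3}$ ($j{\left(x,X \right)} = \left(- \frac{1}{9}\right) \left(-3\right) = \frac{1}{3}$)
$K = 170$
$z = 1410$ ($z = \left(170 + 300\right) 9 \cdot \frac{1}{3} = 470 \cdot 3 = 1410$)
$Z = \frac{409766836}{5967}$ ($Z = \left(-9910\right) \frac{1}{11934} + 68673 = - \frac{4955}{5967} + 68673 = \frac{409766836}{5967} \approx 68672.0$)
$\sqrt{z + Z} = \sqrt{1410 + \frac{409766836}{5967}} = \sqrt{\frac{418180306}{5967}} = \frac{\sqrt{277253542878}}{1989}$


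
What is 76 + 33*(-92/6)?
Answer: -430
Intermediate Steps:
76 + 33*(-92/6) = 76 + 33*(-92*1/6) = 76 + 33*(-46/3) = 76 - 506 = -430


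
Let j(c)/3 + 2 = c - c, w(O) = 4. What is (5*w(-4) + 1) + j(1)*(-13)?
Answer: 99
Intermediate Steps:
j(c) = -6 (j(c) = -6 + 3*(c - c) = -6 + 3*0 = -6 + 0 = -6)
(5*w(-4) + 1) + j(1)*(-13) = (5*4 + 1) - 6*(-13) = (20 + 1) + 78 = 21 + 78 = 99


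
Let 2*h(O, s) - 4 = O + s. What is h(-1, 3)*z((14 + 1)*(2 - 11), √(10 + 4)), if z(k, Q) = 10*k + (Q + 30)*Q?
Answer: -4008 + 90*√14 ≈ -3671.3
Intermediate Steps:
z(k, Q) = 10*k + Q*(30 + Q) (z(k, Q) = 10*k + (30 + Q)*Q = 10*k + Q*(30 + Q))
h(O, s) = 2 + O/2 + s/2 (h(O, s) = 2 + (O + s)/2 = 2 + (O/2 + s/2) = 2 + O/2 + s/2)
h(-1, 3)*z((14 + 1)*(2 - 11), √(10 + 4)) = (2 + (½)*(-1) + (½)*3)*((√(10 + 4))² + 10*((14 + 1)*(2 - 11)) + 30*√(10 + 4)) = (2 - ½ + 3/2)*((√14)² + 10*(15*(-9)) + 30*√14) = 3*(14 + 10*(-135) + 30*√14) = 3*(14 - 1350 + 30*√14) = 3*(-1336 + 30*√14) = -4008 + 90*√14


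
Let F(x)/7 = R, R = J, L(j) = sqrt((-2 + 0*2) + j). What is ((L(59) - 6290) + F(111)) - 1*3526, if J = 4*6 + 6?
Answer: -9606 + sqrt(57) ≈ -9598.5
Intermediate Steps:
L(j) = sqrt(-2 + j) (L(j) = sqrt((-2 + 0) + j) = sqrt(-2 + j))
J = 30 (J = 24 + 6 = 30)
R = 30
F(x) = 210 (F(x) = 7*30 = 210)
((L(59) - 6290) + F(111)) - 1*3526 = ((sqrt(-2 + 59) - 6290) + 210) - 1*3526 = ((sqrt(57) - 6290) + 210) - 3526 = ((-6290 + sqrt(57)) + 210) - 3526 = (-6080 + sqrt(57)) - 3526 = -9606 + sqrt(57)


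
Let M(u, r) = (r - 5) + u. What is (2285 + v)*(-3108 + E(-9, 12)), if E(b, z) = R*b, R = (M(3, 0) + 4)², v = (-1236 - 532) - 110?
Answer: -1279608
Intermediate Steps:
M(u, r) = -5 + r + u (M(u, r) = (-5 + r) + u = -5 + r + u)
v = -1878 (v = -1768 - 110 = -1878)
R = 4 (R = ((-5 + 0 + 3) + 4)² = (-2 + 4)² = 2² = 4)
E(b, z) = 4*b
(2285 + v)*(-3108 + E(-9, 12)) = (2285 - 1878)*(-3108 + 4*(-9)) = 407*(-3108 - 36) = 407*(-3144) = -1279608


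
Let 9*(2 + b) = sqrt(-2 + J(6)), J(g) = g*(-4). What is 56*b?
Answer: -112 + 56*I*sqrt(26)/9 ≈ -112.0 + 31.727*I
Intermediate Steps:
J(g) = -4*g
b = -2 + I*sqrt(26)/9 (b = -2 + sqrt(-2 - 4*6)/9 = -2 + sqrt(-2 - 24)/9 = -2 + sqrt(-26)/9 = -2 + (I*sqrt(26))/9 = -2 + I*sqrt(26)/9 ≈ -2.0 + 0.56656*I)
56*b = 56*(-2 + I*sqrt(26)/9) = -112 + 56*I*sqrt(26)/9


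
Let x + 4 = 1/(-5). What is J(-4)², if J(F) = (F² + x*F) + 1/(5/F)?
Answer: 1024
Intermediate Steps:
x = -21/5 (x = -4 + 1/(-5) = -4 + 1*(-⅕) = -4 - ⅕ = -21/5 ≈ -4.2000)
J(F) = F² - 4*F (J(F) = (F² - 21*F/5) + 1/(5/F) = (F² - 21*F/5) + F/5 = F² - 4*F)
J(-4)² = (-4*(-4 - 4))² = (-4*(-8))² = 32² = 1024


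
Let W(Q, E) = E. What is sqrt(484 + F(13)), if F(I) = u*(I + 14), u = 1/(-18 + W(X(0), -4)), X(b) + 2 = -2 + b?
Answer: sqrt(233662)/22 ≈ 21.972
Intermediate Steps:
X(b) = -4 + b (X(b) = -2 + (-2 + b) = -4 + b)
u = -1/22 (u = 1/(-18 - 4) = 1/(-22) = -1/22 ≈ -0.045455)
F(I) = -7/11 - I/22 (F(I) = -(I + 14)/22 = -(14 + I)/22 = -7/11 - I/22)
sqrt(484 + F(13)) = sqrt(484 + (-7/11 - 1/22*13)) = sqrt(484 + (-7/11 - 13/22)) = sqrt(484 - 27/22) = sqrt(10621/22) = sqrt(233662)/22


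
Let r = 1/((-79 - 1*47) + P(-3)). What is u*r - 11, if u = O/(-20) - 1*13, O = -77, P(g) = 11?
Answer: -25117/2300 ≈ -10.920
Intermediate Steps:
r = -1/115 (r = 1/((-79 - 1*47) + 11) = 1/((-79 - 47) + 11) = 1/(-126 + 11) = 1/(-115) = -1/115 ≈ -0.0086956)
u = -183/20 (u = -77/(-20) - 1*13 = -77*(-1/20) - 13 = 77/20 - 13 = -183/20 ≈ -9.1500)
u*r - 11 = -183/20*(-1/115) - 11 = 183/2300 - 11 = -25117/2300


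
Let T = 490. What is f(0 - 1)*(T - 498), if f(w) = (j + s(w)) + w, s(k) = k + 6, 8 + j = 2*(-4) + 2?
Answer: 80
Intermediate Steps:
j = -14 (j = -8 + (2*(-4) + 2) = -8 + (-8 + 2) = -8 - 6 = -14)
s(k) = 6 + k
f(w) = -8 + 2*w (f(w) = (-14 + (6 + w)) + w = (-8 + w) + w = -8 + 2*w)
f(0 - 1)*(T - 498) = (-8 + 2*(0 - 1))*(490 - 498) = (-8 + 2*(-1))*(-8) = (-8 - 2)*(-8) = -10*(-8) = 80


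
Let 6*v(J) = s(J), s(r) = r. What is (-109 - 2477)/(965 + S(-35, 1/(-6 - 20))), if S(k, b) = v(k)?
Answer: -15516/5755 ≈ -2.6961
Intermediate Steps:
v(J) = J/6
S(k, b) = k/6
(-109 - 2477)/(965 + S(-35, 1/(-6 - 20))) = (-109 - 2477)/(965 + (1/6)*(-35)) = -2586/(965 - 35/6) = -2586/5755/6 = -2586*6/5755 = -15516/5755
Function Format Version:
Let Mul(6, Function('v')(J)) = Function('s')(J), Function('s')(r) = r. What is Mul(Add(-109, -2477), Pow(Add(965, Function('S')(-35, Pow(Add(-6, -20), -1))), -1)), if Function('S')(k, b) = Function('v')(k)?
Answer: Rational(-15516, 5755) ≈ -2.6961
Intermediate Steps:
Function('v')(J) = Mul(Rational(1, 6), J)
Function('S')(k, b) = Mul(Rational(1, 6), k)
Mul(Add(-109, -2477), Pow(Add(965, Function('S')(-35, Pow(Add(-6, -20), -1))), -1)) = Mul(Add(-109, -2477), Pow(Add(965, Mul(Rational(1, 6), -35)), -1)) = Mul(-2586, Pow(Add(965, Rational(-35, 6)), -1)) = Mul(-2586, Pow(Rational(5755, 6), -1)) = Mul(-2586, Rational(6, 5755)) = Rational(-15516, 5755)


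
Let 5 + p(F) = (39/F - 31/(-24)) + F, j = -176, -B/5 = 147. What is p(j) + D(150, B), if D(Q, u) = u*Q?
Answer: -58307003/528 ≈ -1.1043e+5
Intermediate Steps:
B = -735 (B = -5*147 = -735)
D(Q, u) = Q*u
p(F) = -89/24 + F + 39/F (p(F) = -5 + ((39/F - 31/(-24)) + F) = -5 + ((39/F - 31*(-1/24)) + F) = -5 + ((39/F + 31/24) + F) = -5 + ((31/24 + 39/F) + F) = -5 + (31/24 + F + 39/F) = -89/24 + F + 39/F)
p(j) + D(150, B) = (-89/24 - 176 + 39/(-176)) + 150*(-735) = (-89/24 - 176 + 39*(-1/176)) - 110250 = (-89/24 - 176 - 39/176) - 110250 = -95003/528 - 110250 = -58307003/528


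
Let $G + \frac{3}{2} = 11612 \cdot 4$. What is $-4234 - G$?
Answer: $- \frac{101361}{2} \approx -50681.0$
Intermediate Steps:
$G = \frac{92893}{2}$ ($G = - \frac{3}{2} + 11612 \cdot 4 = - \frac{3}{2} + 46448 = \frac{92893}{2} \approx 46447.0$)
$-4234 - G = -4234 - \frac{92893}{2} = - \frac{101361}{2}$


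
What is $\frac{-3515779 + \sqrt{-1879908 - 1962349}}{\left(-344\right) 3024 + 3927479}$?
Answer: $- \frac{3515779}{2887223} + \frac{i \sqrt{3842257}}{2887223} \approx -1.2177 + 0.00067891 i$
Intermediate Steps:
$\frac{-3515779 + \sqrt{-1879908 - 1962349}}{\left(-344\right) 3024 + 3927479} = \frac{-3515779 + \sqrt{-3842257}}{-1040256 + 3927479} = \frac{-3515779 + i \sqrt{3842257}}{2887223} = \left(-3515779 + i \sqrt{3842257}\right) \frac{1}{2887223} = - \frac{3515779}{2887223} + \frac{i \sqrt{3842257}}{2887223}$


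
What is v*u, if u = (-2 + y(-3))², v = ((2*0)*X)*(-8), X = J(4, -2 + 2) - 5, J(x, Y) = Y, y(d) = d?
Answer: 0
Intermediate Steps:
X = -5 (X = (-2 + 2) - 5 = 0 - 5 = -5)
v = 0 (v = ((2*0)*(-5))*(-8) = (0*(-5))*(-8) = 0*(-8) = 0)
u = 25 (u = (-2 - 3)² = (-5)² = 25)
v*u = 0*25 = 0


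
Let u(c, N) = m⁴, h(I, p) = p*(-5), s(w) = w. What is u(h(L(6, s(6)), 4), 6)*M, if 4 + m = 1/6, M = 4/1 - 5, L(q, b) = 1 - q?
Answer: -279841/1296 ≈ -215.93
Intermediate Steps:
M = -1 (M = 4*1 - 5 = 4 - 5 = -1)
m = -23/6 (m = -4 + 1/6 = -4 + ⅙ = -23/6 ≈ -3.8333)
h(I, p) = -5*p
u(c, N) = 279841/1296 (u(c, N) = (-23/6)⁴ = 279841/1296)
u(h(L(6, s(6)), 4), 6)*M = (279841/1296)*(-1) = -279841/1296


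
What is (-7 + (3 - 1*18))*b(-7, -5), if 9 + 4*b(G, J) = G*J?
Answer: -143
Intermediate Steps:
b(G, J) = -9/4 + G*J/4 (b(G, J) = -9/4 + (G*J)/4 = -9/4 + G*J/4)
(-7 + (3 - 1*18))*b(-7, -5) = (-7 + (3 - 1*18))*(-9/4 + (¼)*(-7)*(-5)) = (-7 + (3 - 18))*(-9/4 + 35/4) = (-7 - 15)*(13/2) = -22*13/2 = -143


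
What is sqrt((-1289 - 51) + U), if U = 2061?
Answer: sqrt(721) ≈ 26.851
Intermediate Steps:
sqrt((-1289 - 51) + U) = sqrt((-1289 - 51) + 2061) = sqrt(-1340 + 2061) = sqrt(721)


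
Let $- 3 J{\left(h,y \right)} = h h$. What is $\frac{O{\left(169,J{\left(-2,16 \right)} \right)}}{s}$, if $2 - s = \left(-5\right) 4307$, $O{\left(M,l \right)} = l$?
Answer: $- \frac{4}{64611} \approx -6.1909 \cdot 10^{-5}$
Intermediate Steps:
$J{\left(h,y \right)} = - \frac{h^{2}}{3}$ ($J{\left(h,y \right)} = - \frac{h h}{3} = - \frac{h^{2}}{3}$)
$s = 21537$ ($s = 2 - \left(-5\right) 4307 = 2 - -21535 = 2 + 21535 = 21537$)
$\frac{O{\left(169,J{\left(-2,16 \right)} \right)}}{s} = \frac{\left(- \frac{1}{3}\right) \left(-2\right)^{2}}{21537} = \left(- \frac{1}{3}\right) 4 \cdot \frac{1}{21537} = \left(- \frac{4}{3}\right) \frac{1}{21537} = - \frac{4}{64611}$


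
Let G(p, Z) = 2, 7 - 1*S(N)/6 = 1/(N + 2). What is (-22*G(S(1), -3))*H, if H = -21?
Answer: 924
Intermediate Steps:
S(N) = 42 - 6/(2 + N) (S(N) = 42 - 6/(N + 2) = 42 - 6/(2 + N))
(-22*G(S(1), -3))*H = -22*2*(-21) = -44*(-21) = 924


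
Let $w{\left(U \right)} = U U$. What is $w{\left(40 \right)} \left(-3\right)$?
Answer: $-4800$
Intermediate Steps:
$w{\left(U \right)} = U^{2}$
$w{\left(40 \right)} \left(-3\right) = 40^{2} \left(-3\right) = 1600 \left(-3\right) = -4800$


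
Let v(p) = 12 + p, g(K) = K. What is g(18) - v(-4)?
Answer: 10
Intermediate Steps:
g(18) - v(-4) = 18 - (12 - 4) = 18 - 1*8 = 18 - 8 = 10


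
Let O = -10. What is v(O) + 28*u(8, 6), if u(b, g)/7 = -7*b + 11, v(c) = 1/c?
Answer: -88201/10 ≈ -8820.1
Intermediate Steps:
u(b, g) = 77 - 49*b (u(b, g) = 7*(-7*b + 11) = 7*(11 - 7*b) = 77 - 49*b)
v(O) + 28*u(8, 6) = 1/(-10) + 28*(77 - 49*8) = -⅒ + 28*(77 - 392) = -⅒ + 28*(-315) = -⅒ - 8820 = -88201/10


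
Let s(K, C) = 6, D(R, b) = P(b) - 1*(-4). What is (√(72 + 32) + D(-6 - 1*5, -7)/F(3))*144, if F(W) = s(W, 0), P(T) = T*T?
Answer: 1272 + 288*√26 ≈ 2740.5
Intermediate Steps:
P(T) = T²
D(R, b) = 4 + b² (D(R, b) = b² - 1*(-4) = b² + 4 = 4 + b²)
F(W) = 6
(√(72 + 32) + D(-6 - 1*5, -7)/F(3))*144 = (√(72 + 32) + (4 + (-7)²)/6)*144 = (√104 + (4 + 49)*(⅙))*144 = (2*√26 + 53*(⅙))*144 = (2*√26 + 53/6)*144 = (53/6 + 2*√26)*144 = 1272 + 288*√26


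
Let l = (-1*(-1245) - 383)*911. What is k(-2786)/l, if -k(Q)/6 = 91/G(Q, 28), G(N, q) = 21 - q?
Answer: 39/392641 ≈ 9.9327e-5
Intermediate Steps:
l = 785282 (l = (1245 - 383)*911 = 862*911 = 785282)
k(Q) = 78 (k(Q) = -546/(21 - 1*28) = -546/(21 - 28) = -546/(-7) = -546*(-1)/7 = -6*(-13) = 78)
k(-2786)/l = 78/785282 = 78*(1/785282) = 39/392641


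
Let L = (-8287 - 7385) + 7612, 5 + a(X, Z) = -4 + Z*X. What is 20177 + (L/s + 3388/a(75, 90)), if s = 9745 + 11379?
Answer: 102612827290/5085603 ≈ 20177.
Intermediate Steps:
a(X, Z) = -9 + X*Z (a(X, Z) = -5 + (-4 + Z*X) = -5 + (-4 + X*Z) = -9 + X*Z)
L = -8060 (L = -15672 + 7612 = -8060)
s = 21124
20177 + (L/s + 3388/a(75, 90)) = 20177 + (-8060/21124 + 3388/(-9 + 75*90)) = 20177 + (-8060*1/21124 + 3388/(-9 + 6750)) = 20177 + (-2015/5281 + 3388/6741) = 20177 + (-2015/5281 + 3388*(1/6741)) = 20177 + (-2015/5281 + 484/963) = 20177 + 615559/5085603 = 102612827290/5085603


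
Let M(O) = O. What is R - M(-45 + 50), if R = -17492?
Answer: -17497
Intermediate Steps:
R - M(-45 + 50) = -17492 - (-45 + 50) = -17492 - 1*5 = -17492 - 5 = -17497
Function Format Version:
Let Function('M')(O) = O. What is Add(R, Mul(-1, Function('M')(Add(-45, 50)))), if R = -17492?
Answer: -17497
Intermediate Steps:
Add(R, Mul(-1, Function('M')(Add(-45, 50)))) = Add(-17492, Mul(-1, Add(-45, 50))) = Add(-17492, Mul(-1, 5)) = Add(-17492, -5) = -17497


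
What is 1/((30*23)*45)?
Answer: 1/31050 ≈ 3.2206e-5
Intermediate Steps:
1/((30*23)*45) = 1/(690*45) = 1/31050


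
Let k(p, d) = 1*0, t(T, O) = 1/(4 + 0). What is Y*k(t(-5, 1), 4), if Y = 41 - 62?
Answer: 0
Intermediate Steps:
t(T, O) = 1/4
k(p, d) = 0
Y = -21
Y*k(t(-5, 1), 4) = -21*0 = 0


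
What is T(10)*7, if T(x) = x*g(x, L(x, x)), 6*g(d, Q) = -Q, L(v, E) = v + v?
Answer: -700/3 ≈ -233.33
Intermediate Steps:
L(v, E) = 2*v
g(d, Q) = -Q/6 (g(d, Q) = (-Q)/6 = -Q/6)
T(x) = -x²/3 (T(x) = x*(-x/3) = -x²/3)
T(10)*7 = -⅓*10²*7 = -⅓*100*7 = -100/3*7 = -700/3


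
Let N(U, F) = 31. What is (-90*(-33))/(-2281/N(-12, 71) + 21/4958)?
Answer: -456483060/11308547 ≈ -40.366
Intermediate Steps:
(-90*(-33))/(-2281/N(-12, 71) + 21/4958) = (-90*(-33))/(-2281/31 + 21/4958) = 2970/(-2281*1/31 + 21*(1/4958)) = 2970/(-2281/31 + 21/4958) = 2970/(-11308547/153698) = 2970*(-153698/11308547) = -456483060/11308547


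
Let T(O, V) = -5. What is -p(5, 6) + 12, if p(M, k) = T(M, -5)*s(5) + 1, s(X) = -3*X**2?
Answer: -364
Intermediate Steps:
p(M, k) = 376 (p(M, k) = -(-15)*5**2 + 1 = -(-15)*25 + 1 = -5*(-75) + 1 = 375 + 1 = 376)
-p(5, 6) + 12 = -1*376 + 12 = -376 + 12 = -364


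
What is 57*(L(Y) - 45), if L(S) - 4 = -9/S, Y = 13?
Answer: -30894/13 ≈ -2376.5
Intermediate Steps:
L(S) = 4 - 9/S
57*(L(Y) - 45) = 57*((4 - 9/13) - 45) = 57*(43/13 - 45) = 57*(-542/13) = -30894/13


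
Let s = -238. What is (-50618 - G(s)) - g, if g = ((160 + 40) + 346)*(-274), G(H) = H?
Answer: 99224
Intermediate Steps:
g = -149604 (g = (200 + 346)*(-274) = 546*(-274) = -149604)
(-50618 - G(s)) - g = (-50618 - 1*(-238)) - 1*(-149604) = (-50618 + 238) + 149604 = -50380 + 149604 = 99224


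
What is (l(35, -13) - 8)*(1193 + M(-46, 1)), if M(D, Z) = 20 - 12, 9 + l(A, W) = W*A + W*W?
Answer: -363903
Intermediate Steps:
l(A, W) = -9 + W**2 + A*W (l(A, W) = -9 + (W*A + W*W) = -9 + (A*W + W**2) = -9 + (W**2 + A*W) = -9 + W**2 + A*W)
M(D, Z) = 8
(l(35, -13) - 8)*(1193 + M(-46, 1)) = ((-9 + (-13)**2 + 35*(-13)) - 8)*(1193 + 8) = ((-9 + 169 - 455) - 8)*1201 = (-295 - 8)*1201 = -303*1201 = -363903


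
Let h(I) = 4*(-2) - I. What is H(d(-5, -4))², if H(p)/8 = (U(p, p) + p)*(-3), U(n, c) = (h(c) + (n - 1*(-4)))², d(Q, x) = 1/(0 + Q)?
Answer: 3594816/25 ≈ 1.4379e+5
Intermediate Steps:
d(Q, x) = 1/Q
h(I) = -8 - I
U(n, c) = (-4 + n - c)² (U(n, c) = ((-8 - c) + (n - 1*(-4)))² = ((-8 - c) + (n + 4))² = ((-8 - c) + (4 + n))² = (-4 + n - c)²)
H(p) = -384 - 24*p (H(p) = 8*(((-4 + p - p)² + p)*(-3)) = 8*(((-4)² + p)*(-3)) = 8*((16 + p)*(-3)) = 8*(-48 - 3*p) = -384 - 24*p)
H(d(-5, -4))² = (-384 - 24/(-5))² = (-384 - 24*(-⅕))² = (-384 + 24/5)² = (-1896/5)² = 3594816/25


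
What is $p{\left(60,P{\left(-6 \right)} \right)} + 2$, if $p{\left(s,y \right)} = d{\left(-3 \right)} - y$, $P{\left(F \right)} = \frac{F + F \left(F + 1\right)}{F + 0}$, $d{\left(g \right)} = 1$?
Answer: $7$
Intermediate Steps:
$P{\left(F \right)} = \frac{F + F \left(1 + F\right)}{F}$
$p{\left(s,y \right)} = 1 - y$
$p{\left(60,P{\left(-6 \right)} \right)} + 2 = \left(1 - \left(2 - 6\right)\right) + 2 = \left(1 - -4\right) + 2 = \left(1 + 4\right) + 2 = 5 + 2 = 7$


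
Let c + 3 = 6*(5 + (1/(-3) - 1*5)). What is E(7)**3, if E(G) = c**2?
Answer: 15625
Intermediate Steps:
c = -5 (c = -3 + 6*(5 + (1/(-3) - 1*5)) = -3 + 6*(5 + (-1/3 - 5)) = -3 + 6*(5 - 16/3) = -3 + 6*(-1/3) = -3 - 2 = -5)
E(G) = 25 (E(G) = (-5)**2 = 25)
E(7)**3 = 25**3 = 15625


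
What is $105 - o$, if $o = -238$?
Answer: $343$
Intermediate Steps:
$105 - o = 105 - -238 = 105 + 238 = 343$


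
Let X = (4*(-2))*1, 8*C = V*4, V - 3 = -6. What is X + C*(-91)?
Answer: 257/2 ≈ 128.50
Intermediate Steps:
V = -3 (V = 3 - 6 = -3)
C = -3/2 (C = (-3*4)/8 = (⅛)*(-12) = -3/2 ≈ -1.5000)
X = -8 (X = -8*1 = -8)
X + C*(-91) = -8 - 3/2*(-91) = -8 + 273/2 = 257/2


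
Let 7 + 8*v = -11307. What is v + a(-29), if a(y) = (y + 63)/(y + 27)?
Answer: -5725/4 ≈ -1431.3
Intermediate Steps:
v = -5657/4 (v = -7/8 + (⅛)*(-11307) = -7/8 - 11307/8 = -5657/4 ≈ -1414.3)
a(y) = (63 + y)/(27 + y)
v + a(-29) = -5657/4 + (63 - 29)/(27 - 29) = -5657/4 + 34/(-2) = -5657/4 - ½*34 = -5657/4 - 17 = -5725/4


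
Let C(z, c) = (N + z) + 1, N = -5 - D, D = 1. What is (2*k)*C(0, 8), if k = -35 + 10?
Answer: 250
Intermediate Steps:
N = -6 (N = -5 - 1*1 = -5 - 1 = -6)
k = -25
C(z, c) = -5 + z (C(z, c) = (-6 + z) + 1 = -5 + z)
(2*k)*C(0, 8) = (2*(-25))*(-5 + 0) = -50*(-5) = 250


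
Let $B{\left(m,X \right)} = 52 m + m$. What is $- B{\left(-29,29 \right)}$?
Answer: $1537$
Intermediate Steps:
$B{\left(m,X \right)} = 53 m$
$- B{\left(-29,29 \right)} = - 53 \left(-29\right) = \left(-1\right) \left(-1537\right) = 1537$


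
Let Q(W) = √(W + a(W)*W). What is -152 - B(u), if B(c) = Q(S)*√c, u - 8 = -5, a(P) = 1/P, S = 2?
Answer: -155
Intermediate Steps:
Q(W) = √(1 + W) (Q(W) = √(W + W/W) = √(W + 1) = √(1 + W))
u = 3 (u = 8 - 5 = 3)
B(c) = √3*√c (B(c) = √(1 + 2)*√c = √3*√c)
-152 - B(u) = -152 - √3*√3 = -152 - 1*3 = -152 - 3 = -155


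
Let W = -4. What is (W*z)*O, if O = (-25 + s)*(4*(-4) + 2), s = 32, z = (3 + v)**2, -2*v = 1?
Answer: 2450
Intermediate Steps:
v = -1/2 (v = -1/2*1 = -1/2 ≈ -0.50000)
z = 25/4 (z = (3 - 1/2)**2 = (5/2)**2 = 25/4 ≈ 6.2500)
O = -98 (O = (-25 + 32)*(4*(-4) + 2) = 7*(-16 + 2) = 7*(-14) = -98)
(W*z)*O = -4*25/4*(-98) = -25*(-98) = 2450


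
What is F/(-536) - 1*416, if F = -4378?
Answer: -109299/268 ≈ -407.83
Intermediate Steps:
F/(-536) - 1*416 = -4378/(-536) - 1*416 = -4378*(-1/536) - 416 = 2189/268 - 416 = -109299/268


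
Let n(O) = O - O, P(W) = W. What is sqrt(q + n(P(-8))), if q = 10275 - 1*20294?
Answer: I*sqrt(10019) ≈ 100.09*I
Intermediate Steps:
q = -10019 (q = 10275 - 20294 = -10019)
n(O) = 0
sqrt(q + n(P(-8))) = sqrt(-10019 + 0) = sqrt(-10019) = I*sqrt(10019)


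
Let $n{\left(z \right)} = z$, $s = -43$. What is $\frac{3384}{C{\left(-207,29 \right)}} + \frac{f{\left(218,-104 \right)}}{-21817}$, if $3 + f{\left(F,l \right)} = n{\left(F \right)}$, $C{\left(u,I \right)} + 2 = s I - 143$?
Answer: $- \frac{3088667}{1265386} \approx -2.4409$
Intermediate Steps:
$C{\left(u,I \right)} = -145 - 43 I$ ($C{\left(u,I \right)} = -2 - \left(143 + 43 I\right) = -145 - 43 I$)
$f{\left(F,l \right)} = -3 + F$
$\frac{3384}{C{\left(-207,29 \right)}} + \frac{f{\left(218,-104 \right)}}{-21817} = \frac{3384}{-145 - 1247} + \frac{-3 + 218}{-21817} = \frac{3384}{-145 - 1247} + 215 \left(- \frac{1}{21817}\right) = \frac{3384}{-1392} - \frac{215}{21817} = 3384 \left(- \frac{1}{1392}\right) - \frac{215}{21817} = - \frac{141}{58} - \frac{215}{21817} = - \frac{3088667}{1265386}$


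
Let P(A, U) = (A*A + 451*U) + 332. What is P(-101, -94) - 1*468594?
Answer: -500455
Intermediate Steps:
P(A, U) = 332 + A² + 451*U (P(A, U) = (A² + 451*U) + 332 = 332 + A² + 451*U)
P(-101, -94) - 1*468594 = (332 + (-101)² + 451*(-94)) - 1*468594 = (332 + 10201 - 42394) - 468594 = -31861 - 468594 = -500455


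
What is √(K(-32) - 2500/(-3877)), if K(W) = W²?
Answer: 2*√3850392149/3877 ≈ 32.010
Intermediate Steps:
√(K(-32) - 2500/(-3877)) = √((-32)² - 2500/(-3877)) = √(1024 - 2500*(-1/3877)) = √(1024 + 2500/3877) = √(3972548/3877) = 2*√3850392149/3877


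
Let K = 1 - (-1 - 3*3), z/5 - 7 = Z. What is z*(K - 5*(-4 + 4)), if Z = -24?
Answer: -935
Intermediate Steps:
z = -85 (z = 35 + 5*(-24) = 35 - 120 = -85)
K = 11 (K = 1 - (-1 - 9) = 1 - 1*(-10) = 1 + 10 = 11)
z*(K - 5*(-4 + 4)) = -85*(11 - 5*(-4 + 4)) = -85*(11 - 5*0) = -85*(11 + 0) = -85*11 = -935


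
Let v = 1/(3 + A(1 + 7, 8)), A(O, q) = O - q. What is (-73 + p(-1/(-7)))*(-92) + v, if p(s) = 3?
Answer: 19321/3 ≈ 6440.3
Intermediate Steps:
v = ⅓ (v = 1/(3 + ((1 + 7) - 1*8)) = 1/(3 + (8 - 8)) = 1/(3 + 0) = 1/3 = ⅓ ≈ 0.33333)
(-73 + p(-1/(-7)))*(-92) + v = (-73 + 3)*(-92) + ⅓ = -70*(-92) + ⅓ = 6440 + ⅓ = 19321/3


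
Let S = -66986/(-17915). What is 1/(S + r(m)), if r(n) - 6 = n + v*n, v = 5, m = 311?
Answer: 17915/33603866 ≈ 0.00053312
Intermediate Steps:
r(n) = 6 + 6*n (r(n) = 6 + (n + 5*n) = 6 + 6*n)
S = 66986/17915 (S = -66986*(-1/17915) = 66986/17915 ≈ 3.7391)
1/(S + r(m)) = 1/(66986/17915 + (6 + 6*311)) = 1/(66986/17915 + (6 + 1866)) = 1/(66986/17915 + 1872) = 1/(33603866/17915) = 17915/33603866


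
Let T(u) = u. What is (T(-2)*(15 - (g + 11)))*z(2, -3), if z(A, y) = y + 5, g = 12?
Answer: 32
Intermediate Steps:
z(A, y) = 5 + y
(T(-2)*(15 - (g + 11)))*z(2, -3) = (-2*(15 - (12 + 11)))*(5 - 3) = -2*(15 - 1*23)*2 = -2*(15 - 23)*2 = -2*(-8)*2 = 16*2 = 32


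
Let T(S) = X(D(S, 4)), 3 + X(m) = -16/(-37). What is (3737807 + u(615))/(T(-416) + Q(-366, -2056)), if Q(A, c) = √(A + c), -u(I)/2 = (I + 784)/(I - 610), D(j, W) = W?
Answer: -13136424611/3324743 - 25581458453*I*√2422/16623715 ≈ -3951.1 - 75733.0*I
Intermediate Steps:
X(m) = -95/37 (X(m) = -3 - 16/(-37) = -3 - 16*(-1/37) = -3 + 16/37 = -95/37)
T(S) = -95/37
u(I) = -2*(784 + I)/(-610 + I) (u(I) = -2*(I + 784)/(I - 610) = -2*(784 + I)/(-610 + I))
(3737807 + u(615))/(T(-416) + Q(-366, -2056)) = (3737807 + 2*(-784 - 1*615)/(-610 + 615))/(-95/37 + √(-366 - 2056)) = (3737807 + 2*(-784 - 615)/5)/(-95/37 + √(-2422)) = (3737807 + 2*(⅕)*(-1399))/(-95/37 + I*√2422) = (3737807 - 2798/5)/(-95/37 + I*√2422) = 18686237/(5*(-95/37 + I*√2422))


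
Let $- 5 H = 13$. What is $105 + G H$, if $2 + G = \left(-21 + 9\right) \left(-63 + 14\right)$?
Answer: $- \frac{7093}{5} \approx -1418.6$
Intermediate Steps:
$H = - \frac{13}{5}$ ($H = \left(- \frac{1}{5}\right) 13 = - \frac{13}{5} \approx -2.6$)
$G = 586$ ($G = -2 + \left(-21 + 9\right) \left(-63 + 14\right) = -2 - -588 = -2 + 588 = 586$)
$105 + G H = 105 + 586 \left(- \frac{13}{5}\right) = 105 - \frac{7618}{5} = - \frac{7093}{5}$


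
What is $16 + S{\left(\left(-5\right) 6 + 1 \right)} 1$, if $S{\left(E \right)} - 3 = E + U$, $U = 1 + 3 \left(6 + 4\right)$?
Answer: $21$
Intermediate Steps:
$U = 31$ ($U = 1 + 3 \cdot 10 = 1 + 30 = 31$)
$S{\left(E \right)} = 34 + E$ ($S{\left(E \right)} = 3 + \left(E + 31\right) = 3 + \left(31 + E\right) = 34 + E$)
$16 + S{\left(\left(-5\right) 6 + 1 \right)} 1 = 16 + \left(34 + \left(\left(-5\right) 6 + 1\right)\right) 1 = 16 + \left(34 + \left(-30 + 1\right)\right) 1 = 16 + \left(34 - 29\right) 1 = 16 + 5 \cdot 1 = 16 + 5 = 21$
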